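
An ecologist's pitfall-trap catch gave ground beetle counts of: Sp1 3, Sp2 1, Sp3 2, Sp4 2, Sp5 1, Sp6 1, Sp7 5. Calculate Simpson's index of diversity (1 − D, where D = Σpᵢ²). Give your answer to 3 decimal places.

0.800

Total N = 3+1+2+2+1+1+5 = 15, so the proportions are 0.2, 0.06667, 0.13333, 0.13333, 0.06667, 0.06667, 0.33333 (working shown to 5 dp, full precision carried).
D = 0.2² + 0.06667² + 0.13333² + 0.13333² + 0.06667² + 0.06667² + 0.33333² = 0.04000 + 0.00444 + 0.01778 + 0.01778 + 0.00444 + 0.00444 + 0.11111 = 0.20000.
So 1 − D = 0.80000, i.e. 0.800 to 3 decimal places.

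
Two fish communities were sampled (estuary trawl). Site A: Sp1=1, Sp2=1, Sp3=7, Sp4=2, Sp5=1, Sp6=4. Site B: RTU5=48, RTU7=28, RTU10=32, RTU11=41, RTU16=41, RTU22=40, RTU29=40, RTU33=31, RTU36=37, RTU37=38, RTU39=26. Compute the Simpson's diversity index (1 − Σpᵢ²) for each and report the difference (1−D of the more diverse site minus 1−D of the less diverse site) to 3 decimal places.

Site A: N=16, proportions 0.0625, 0.0625, 0.4375, 0.125, 0.0625, 0.25, giving 1−D = 0.71875 (working shown to 5 dp, full precision carried).
Site B: N=402, proportions 0.1194, 0.06965, 0.0796, 0.10199, 0.10199, 0.0995, 0.0995, 0.07711, 0.09204, 0.09453, 0.06468, giving 1−D = 0.90641.
Difference = |0.71875 − 0.90641| = 0.18766, i.e. 0.188 to 3 decimal places.

0.188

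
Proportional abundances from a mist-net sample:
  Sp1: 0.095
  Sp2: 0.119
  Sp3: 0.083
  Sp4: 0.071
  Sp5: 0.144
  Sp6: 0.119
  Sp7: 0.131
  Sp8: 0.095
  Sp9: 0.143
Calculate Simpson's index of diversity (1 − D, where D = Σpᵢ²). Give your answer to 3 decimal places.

D = 0.095² + 0.119² + 0.083² + 0.071² + 0.144² + 0.119² + 0.131² + 0.095² + 0.143² = 0.00903 + 0.01416 + 0.00689 + 0.00504 + 0.02074 + 0.01416 + 0.01716 + 0.00903 + 0.02045 = 0.11665 (working shown to 5 dp, full precision carried).
So 1 − D = 0.88335, i.e. 0.883 to 3 decimal places.

0.883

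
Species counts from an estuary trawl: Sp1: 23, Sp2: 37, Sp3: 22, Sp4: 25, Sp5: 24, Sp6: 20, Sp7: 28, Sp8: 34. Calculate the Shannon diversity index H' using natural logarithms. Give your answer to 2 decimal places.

2.06

Total N = 23+37+22+25+24+20+28+34 = 213, so the proportions are 0.108, 0.1737, 0.1033, 0.1174, 0.1127, 0.0939, 0.1315, 0.1596 (working shown to 4 dp, full precision carried).
Each pᵢ ln pᵢ term: 0.108×(-2.2258)=-0.2403, 0.1737×(-1.7504)=-0.3041, 0.1033×(-2.2702)=-0.2345, 0.1174×(-2.1424)=-0.2515, 0.1127×(-2.1832)=-0.2460, 0.0939×(-2.3656)=-0.2221, 0.1315×(-2.0291)=-0.2667, 0.1596×(-1.8349)=-0.2929.
Sum = -2.0581, so H' = 2.06.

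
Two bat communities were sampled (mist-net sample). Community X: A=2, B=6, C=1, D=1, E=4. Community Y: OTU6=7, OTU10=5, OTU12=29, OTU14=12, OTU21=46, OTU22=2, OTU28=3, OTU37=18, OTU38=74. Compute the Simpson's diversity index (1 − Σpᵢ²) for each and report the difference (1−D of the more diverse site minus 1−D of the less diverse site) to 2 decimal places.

0.06

Community X: N=14, proportions 0.14286, 0.42857, 0.07143, 0.07143, 0.28571, giving 1−D = 0.70408 (working shown to 5 dp, full precision carried).
Community Y: N=196, proportions 0.03571, 0.02551, 0.14796, 0.06122, 0.23469, 0.0102, 0.01531, 0.09184, 0.37755, giving 1−D = 0.76603.
Difference = |0.70408 − 0.76603| = 0.06195, i.e. 0.06 to 2 decimal places.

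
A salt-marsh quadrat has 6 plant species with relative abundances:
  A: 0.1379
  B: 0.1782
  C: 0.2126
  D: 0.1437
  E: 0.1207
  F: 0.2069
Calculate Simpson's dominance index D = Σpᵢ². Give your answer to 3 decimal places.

D = 0.1379² + 0.1782² + 0.2126² + 0.1437² + 0.1207² + 0.2069² = 0.01902 + 0.03176 + 0.04520 + 0.02065 + 0.01457 + 0.04281 = 0.17400 (working shown to 5 dp, full precision carried).
To 3 decimal places, D = 0.174.

0.174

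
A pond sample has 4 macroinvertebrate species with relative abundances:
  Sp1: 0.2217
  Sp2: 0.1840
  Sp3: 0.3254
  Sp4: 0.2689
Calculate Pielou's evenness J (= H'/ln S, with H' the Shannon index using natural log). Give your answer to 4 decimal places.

0.9839

H' = −Σ pᵢ ln pᵢ = −((-0.333976) + (-0.311479) + (-0.365327) + (-0.353177)) = 1.363958 (working shown to 6 dp, full precision carried).
With S = 4 species, ln S = 1.386294, so J = 1.363958/1.386294 = 0.983888, i.e. 0.9839 to 4 decimal places.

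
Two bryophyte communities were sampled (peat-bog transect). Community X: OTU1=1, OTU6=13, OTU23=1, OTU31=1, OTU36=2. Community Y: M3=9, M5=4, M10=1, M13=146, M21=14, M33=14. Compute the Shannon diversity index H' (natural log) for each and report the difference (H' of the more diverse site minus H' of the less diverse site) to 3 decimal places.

Community X: N=18, proportions 0.05556, 0.72222, 0.05556, 0.05556, 0.11111, giving H' = 0.96089 (working shown to 5 dp, full precision carried).
Community Y: N=188, proportions 0.04787, 0.02128, 0.00532, 0.7766, 0.07447, 0.07447, giving H' = 0.83846.
Difference = |0.96089 − 0.83846| = 0.12243, i.e. 0.122 to 3 decimal places.

0.122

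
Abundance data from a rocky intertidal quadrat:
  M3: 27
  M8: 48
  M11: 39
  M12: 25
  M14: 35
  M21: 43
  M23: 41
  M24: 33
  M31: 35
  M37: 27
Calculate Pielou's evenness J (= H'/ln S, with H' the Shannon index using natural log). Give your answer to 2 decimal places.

Total N = 27+48+39+25+35+43+41+33+35+27 = 353, so the proportions are 0.0765, 0.136, 0.1105, 0.0708, 0.0992, 0.1218, 0.1161, 0.0935, 0.0992, 0.0765 (working shown to 4 dp, full precision carried).
H' = −Σ pᵢ ln pᵢ = −((-0.1966) + (-0.2713) + (-0.2434) + (-0.1875) + (-0.2291) + (-0.2564) + (-0.2501) + (-0.2216) + (-0.2291) + (-0.1966)) = 2.2818.
With S = 10 species, ln S = 2.3026, so J = 2.2818/2.3026 = 0.9910, i.e. 0.99 to 2 decimal places.

0.99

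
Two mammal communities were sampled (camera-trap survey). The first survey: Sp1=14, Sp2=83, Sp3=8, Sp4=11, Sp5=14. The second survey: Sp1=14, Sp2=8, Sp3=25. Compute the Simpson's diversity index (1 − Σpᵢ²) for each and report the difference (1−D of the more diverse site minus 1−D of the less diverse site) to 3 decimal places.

0.041

The first survey: N=130, proportions 0.107692, 0.638462, 0.061538, 0.084615, 0.107692, giving 1−D = 0.558225 (working shown to 6 dp, full precision carried).
The second survey: N=47, proportions 0.297872, 0.170213, 0.531915, giving 1−D = 0.599366.
Difference = |0.558225 − 0.599366| = 0.041141, i.e. 0.041 to 3 decimal places.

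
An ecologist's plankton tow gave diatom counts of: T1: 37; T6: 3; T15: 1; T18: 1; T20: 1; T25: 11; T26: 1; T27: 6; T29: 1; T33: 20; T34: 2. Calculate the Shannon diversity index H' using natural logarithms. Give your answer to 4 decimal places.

Total N = 37+3+1+1+1+11+1+6+1+20+2 = 84, so the proportions are 0.440476, 0.035714, 0.011905, 0.011905, 0.011905, 0.130952, 0.011905, 0.071429, 0.011905, 0.238095, 0.02381 (working shown to 6 dp, full precision carried).
Each pᵢ ln pᵢ term: 0.440476×(-0.819899)=-0.361146, 0.035714×(-3.332205)=-0.119007, 0.011905×(-4.430817)=-0.052748, 0.011905×(-4.430817)=-0.052748, 0.011905×(-4.430817)=-0.052748, 0.130952×(-2.032922)=-0.266216, 0.011905×(-4.430817)=-0.052748, 0.071429×(-2.639057)=-0.188504, 0.011905×(-4.430817)=-0.052748, 0.238095×(-1.435085)=-0.341687, 0.02381×(-3.737670)=-0.088992.
Sum = -1.629291, so H' = 1.6293.

1.6293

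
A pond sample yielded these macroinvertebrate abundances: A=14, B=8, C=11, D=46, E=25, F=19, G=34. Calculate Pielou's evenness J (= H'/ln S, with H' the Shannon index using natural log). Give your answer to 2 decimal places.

Total N = 14+8+11+46+25+19+34 = 157, so the proportions are 0.0892, 0.051, 0.0701, 0.293, 0.1592, 0.121, 0.2166 (working shown to 4 dp, full precision carried).
H' = −Σ pᵢ ln pᵢ = −((-0.2155) + (-0.1517) + (-0.1863) + (-0.3597) + (-0.2926) + (-0.2556) + (-0.3313)) = 1.7926.
With S = 7 species, ln S = 1.9459, so J = 1.7926/1.9459 = 0.9212, i.e. 0.92 to 2 decimal places.

0.92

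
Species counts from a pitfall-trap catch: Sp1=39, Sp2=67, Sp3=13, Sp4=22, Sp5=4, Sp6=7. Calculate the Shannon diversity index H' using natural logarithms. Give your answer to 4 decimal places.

1.4376

Total N = 39+67+13+22+4+7 = 152, so the proportions are 0.256579, 0.440789, 0.085526, 0.144737, 0.026316, 0.046053 (working shown to 6 dp, full precision carried).
Each pᵢ ln pᵢ term: 0.256579×(-1.360319)=-0.349029, 0.440789×(-0.819188)=-0.361089, 0.085526×(-2.458931)=-0.210303, 0.144737×(-1.932838)=-0.279753, 0.026316×(-3.637586)=-0.095726, 0.046053×(-3.077970)=-0.141749.
Sum = -1.437649, so H' = 1.4376.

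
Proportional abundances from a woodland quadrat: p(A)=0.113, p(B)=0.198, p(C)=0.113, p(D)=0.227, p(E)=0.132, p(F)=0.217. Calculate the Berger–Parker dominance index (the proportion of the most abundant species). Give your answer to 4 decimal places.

The largest proportion is 0.227, i.e. d = 0.2270 to 4 decimal places.

0.2270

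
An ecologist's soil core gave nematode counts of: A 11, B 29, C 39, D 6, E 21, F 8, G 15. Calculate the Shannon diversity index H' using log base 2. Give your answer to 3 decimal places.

2.551

Total N = 11+29+39+6+21+8+15 = 129, so the proportions are 0.08527, 0.22481, 0.30233, 0.04651, 0.16279, 0.06202, 0.11628 (working shown to 5 dp, full precision carried).
Each pᵢ log₂ pᵢ term: 0.08527×(-3.55180)=-0.30287, 0.22481×(-2.15325)=-0.48406, 0.30233×(-1.72583)=-0.52176, 0.04651×(-4.42626)=-0.20587, 0.16279×(-2.61891)=-0.42633, 0.06202×(-4.01123)=-0.24876, 0.11628×(-3.10434)=-0.36097.
Sum = -2.55063, so H' = 2.551.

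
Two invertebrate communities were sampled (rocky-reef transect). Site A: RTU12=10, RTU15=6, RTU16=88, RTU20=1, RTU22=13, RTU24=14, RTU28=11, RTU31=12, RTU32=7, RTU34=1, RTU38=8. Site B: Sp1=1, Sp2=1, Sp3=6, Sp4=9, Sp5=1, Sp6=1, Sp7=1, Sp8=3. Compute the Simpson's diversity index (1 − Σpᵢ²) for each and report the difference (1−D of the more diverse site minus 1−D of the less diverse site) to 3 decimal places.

Site A: N=171, proportions 0.05848, 0.035088, 0.51462, 0.005848, 0.076023, 0.081871, 0.064327, 0.070175, 0.040936, 0.005848, 0.046784, giving 1−D = 0.705037 (working shown to 6 dp, full precision carried).
Site B: N=23, proportions 0.043478, 0.043478, 0.26087, 0.391304, 0.043478, 0.043478, 0.043478, 0.130435, giving 1−D = 0.752363.
Difference = |0.705037 − 0.752363| = 0.047326, i.e. 0.047 to 3 decimal places.

0.047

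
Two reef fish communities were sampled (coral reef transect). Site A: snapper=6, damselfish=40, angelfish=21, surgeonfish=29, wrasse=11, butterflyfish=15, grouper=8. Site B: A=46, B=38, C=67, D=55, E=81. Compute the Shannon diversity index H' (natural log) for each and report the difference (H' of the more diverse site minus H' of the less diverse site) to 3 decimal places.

Site A: N=130, proportions 0.0461538, 0.3076923, 0.1615385, 0.2230769, 0.0846154, 0.1153846, 0.0615385, giving H' = 1.7634928 (working shown to 7 dp, full precision carried).
Site B: N=287, proportions 0.1602787, 0.1324042, 0.2334495, 0.1916376, 0.28223, giving H' = 1.5744164.
Difference = |1.7634928 − 1.5744164| = 0.1890764, i.e. 0.189 to 3 decimal places.

0.189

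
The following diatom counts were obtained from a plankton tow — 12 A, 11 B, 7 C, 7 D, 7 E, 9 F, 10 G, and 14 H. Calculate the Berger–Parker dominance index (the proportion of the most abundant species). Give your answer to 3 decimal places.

Total N = 12+11+7+7+7+9+10+14 = 77, so the proportions are 0.15584, 0.14286, 0.09091, 0.09091, 0.09091, 0.11688, 0.12987, 0.18182 (working shown to 5 dp, full precision carried).
The largest proportion is 0.18182, i.e. d = 0.182 to 3 decimal places.

0.182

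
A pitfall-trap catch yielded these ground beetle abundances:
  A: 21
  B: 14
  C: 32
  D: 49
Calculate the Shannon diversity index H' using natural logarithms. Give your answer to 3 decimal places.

1.284

Total N = 21+14+32+49 = 116, so the proportions are 0.18103, 0.12069, 0.27586, 0.42241 (working shown to 5 dp, full precision carried).
Each pᵢ ln pᵢ term: 0.18103×(-1.70907)=-0.30940, 0.12069×(-2.11453)=-0.25520, 0.27586×(-1.28785)=-0.35527, 0.42241×(-0.86177)=-0.36402.
Sum = -1.28390, so H' = 1.284.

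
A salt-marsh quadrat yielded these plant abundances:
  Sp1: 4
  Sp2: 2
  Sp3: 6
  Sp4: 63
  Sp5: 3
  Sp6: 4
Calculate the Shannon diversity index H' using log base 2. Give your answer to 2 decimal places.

1.30

Total N = 4+2+6+63+3+4 = 82, so the proportions are 0.0488, 0.0244, 0.0732, 0.7683, 0.0366, 0.0488 (working shown to 4 dp, full precision carried).
Each pᵢ log₂ pᵢ term: 0.0488×(-4.3576)=-0.2126, 0.0244×(-5.3576)=-0.1307, 0.0732×(-3.7726)=-0.2760, 0.7683×(-0.3803)=-0.2922, 0.0366×(-4.7726)=-0.1746, 0.0488×(-4.3576)=-0.2126.
Sum = -1.2986, so H' = 1.30.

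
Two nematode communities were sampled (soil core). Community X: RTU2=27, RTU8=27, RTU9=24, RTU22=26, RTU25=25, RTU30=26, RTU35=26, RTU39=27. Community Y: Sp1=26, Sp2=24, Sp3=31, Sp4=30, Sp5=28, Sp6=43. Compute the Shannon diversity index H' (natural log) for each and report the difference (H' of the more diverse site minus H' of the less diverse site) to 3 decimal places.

Community X: N=208, proportions 0.12981, 0.12981, 0.11538, 0.125, 0.12019, 0.125, 0.125, 0.12981, giving H' = 2.07869 (working shown to 5 dp, full precision carried).
Community Y: N=182, proportions 0.14286, 0.13187, 0.17033, 0.16484, 0.15385, 0.23626, giving H' = 1.77265.
Difference = |2.07869 − 1.77265| = 0.30604, i.e. 0.306 to 3 decimal places.

0.306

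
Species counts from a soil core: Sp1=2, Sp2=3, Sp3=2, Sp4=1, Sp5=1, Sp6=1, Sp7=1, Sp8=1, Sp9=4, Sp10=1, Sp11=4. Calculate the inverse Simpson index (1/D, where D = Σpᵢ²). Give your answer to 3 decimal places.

8.018

Total N = 2+3+2+1+1+1+1+1+4+1+4 = 21, so the proportions are 0.0952381, 0.1428571, 0.0952381, 0.047619, 0.047619, 0.047619, 0.047619, 0.047619, 0.1904762, 0.047619, 0.1904762 (working shown to 7 dp, full precision carried).
D = 0.0952381² + 0.1428571² + 0.0952381² + 0.047619² + 0.047619² + 0.047619² + 0.047619² + 0.047619² + 0.1904762² + 0.047619² + 0.1904762² = 0.0090703 + 0.0204082 + 0.0090703 + 0.0022676 + 0.0022676 + 0.0022676 + 0.0022676 + 0.0022676 + 0.0362812 + 0.0022676 + 0.0362812 = 0.1247166.
So 1/D = 8.01818, i.e. 8.018 to 3 decimal places.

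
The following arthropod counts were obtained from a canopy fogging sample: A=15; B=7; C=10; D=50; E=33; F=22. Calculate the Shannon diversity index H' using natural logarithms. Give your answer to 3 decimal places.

1.590

Total N = 15+7+10+50+33+22 = 137, so the proportions are 0.10949, 0.05109, 0.07299, 0.36496, 0.24088, 0.16058 (working shown to 5 dp, full precision carried).
Each pᵢ ln pᵢ term: 0.10949×(-2.21193)=-0.24218, 0.05109×(-2.97407)=-0.15196, 0.07299×(-2.61740)=-0.19105, 0.36496×(-1.00796)=-0.36787, 0.24088×(-1.42347)=-0.34288, 0.16058×(-1.82894)=-0.29370.
Sum = -1.58964, so H' = 1.590.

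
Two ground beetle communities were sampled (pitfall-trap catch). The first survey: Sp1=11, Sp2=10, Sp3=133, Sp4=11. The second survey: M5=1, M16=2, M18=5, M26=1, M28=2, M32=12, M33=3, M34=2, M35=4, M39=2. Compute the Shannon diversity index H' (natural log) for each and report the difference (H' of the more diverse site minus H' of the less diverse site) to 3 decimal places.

The first survey: N=165, proportions 0.06667, 0.06061, 0.80606, 0.06667, giving H' = 0.70476 (working shown to 5 dp, full precision carried).
The second survey: N=34, proportions 0.02941, 0.05882, 0.14706, 0.02941, 0.05882, 0.35294, 0.08824, 0.05882, 0.11765, 0.05882, giving H' = 1.98953.
Difference = |0.70476 − 1.98953| = 1.28477, i.e. 1.285 to 3 decimal places.

1.285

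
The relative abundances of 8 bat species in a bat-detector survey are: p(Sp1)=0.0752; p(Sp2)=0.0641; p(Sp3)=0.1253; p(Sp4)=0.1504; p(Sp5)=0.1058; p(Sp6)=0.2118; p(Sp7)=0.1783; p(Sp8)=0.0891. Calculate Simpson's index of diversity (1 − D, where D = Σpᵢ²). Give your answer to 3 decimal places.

D = 0.0752² + 0.0641² + 0.1253² + 0.1504² + 0.1058² + 0.2118² + 0.1783² + 0.0891² = 0.00566 + 0.00411 + 0.01570 + 0.02262 + 0.01119 + 0.04486 + 0.03179 + 0.00794 = 0.14387 (working shown to 5 dp, full precision carried).
So 1 − D = 0.85613, i.e. 0.856 to 3 decimal places.

0.856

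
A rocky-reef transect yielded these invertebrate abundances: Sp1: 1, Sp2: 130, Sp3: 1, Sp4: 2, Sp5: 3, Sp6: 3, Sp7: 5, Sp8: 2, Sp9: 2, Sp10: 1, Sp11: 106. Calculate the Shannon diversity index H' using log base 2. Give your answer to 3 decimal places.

1.542

Total N = 1+130+1+2+3+3+5+2+2+1+106 = 256, so the proportions are 0.00391, 0.50781, 0.00391, 0.00781, 0.01172, 0.01172, 0.01953, 0.00781, 0.00781, 0.00391, 0.41406 (working shown to 5 dp, full precision carried).
Each pᵢ log₂ pᵢ term: 0.00391×(-8.00000)=-0.03125, 0.50781×(-0.97763)=-0.49645, 0.00391×(-8.00000)=-0.03125, 0.00781×(-7.00000)=-0.05469, 0.01172×(-6.41504)=-0.07518, 0.01172×(-6.41504)=-0.07518, 0.01953×(-5.67807)=-0.11090, 0.00781×(-7.00000)=-0.05469, 0.00781×(-7.00000)=-0.05469, 0.00391×(-8.00000)=-0.03125, 0.41406×(-1.27208)=-0.52672.
Sum = -1.54224, so H' = 1.542.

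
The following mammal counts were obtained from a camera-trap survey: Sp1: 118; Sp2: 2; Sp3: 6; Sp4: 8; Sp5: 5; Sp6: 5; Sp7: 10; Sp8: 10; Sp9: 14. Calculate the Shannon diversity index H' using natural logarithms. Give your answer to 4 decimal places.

Total N = 118+2+6+8+5+5+10+10+14 = 178, so the proportions are 0.662921, 0.011236, 0.033708, 0.044944, 0.02809, 0.02809, 0.05618, 0.05618, 0.078652 (working shown to 6 dp, full precision carried).
Each pᵢ ln pᵢ term: 0.662921×(-0.411099)=-0.272526, 0.011236×(-4.488636)=-0.050434, 0.033708×(-3.390024)=-0.114270, 0.044944×(-3.102342)=-0.139431, 0.02809×(-3.572346)=-0.100347, 0.02809×(-3.572346)=-0.100347, 0.05618×(-2.879198)=-0.161753, 0.05618×(-2.879198)=-0.161753, 0.078652×(-2.542726)=-0.199990.
Sum = -1.300851, so H' = 1.3009.

1.3009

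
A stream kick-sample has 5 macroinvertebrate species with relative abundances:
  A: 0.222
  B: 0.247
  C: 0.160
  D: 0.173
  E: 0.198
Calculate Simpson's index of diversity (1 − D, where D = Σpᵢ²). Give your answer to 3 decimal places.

D = 0.222² + 0.247² + 0.16² + 0.173² + 0.198² = 0.04928 + 0.06101 + 0.02560 + 0.02993 + 0.03920 = 0.20503 (working shown to 5 dp, full precision carried).
So 1 − D = 0.79497, i.e. 0.795 to 3 decimal places.

0.795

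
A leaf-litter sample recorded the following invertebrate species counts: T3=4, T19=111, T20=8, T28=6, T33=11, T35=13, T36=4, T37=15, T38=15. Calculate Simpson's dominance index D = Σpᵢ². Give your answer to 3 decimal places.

Total N = 4+111+8+6+11+13+4+15+15 = 187, so the proportions are 0.02139, 0.59358, 0.04278, 0.03209, 0.05882, 0.06952, 0.02139, 0.08021, 0.08021 (working shown to 5 dp, full precision carried).
D = 0.02139² + 0.59358² + 0.04278² + 0.03209² + 0.05882² + 0.06952² + 0.02139² + 0.08021² + 0.08021² = 0.00046 + 0.35234 + 0.00183 + 0.00103 + 0.00346 + 0.00483 + 0.00046 + 0.00643 + 0.00643 = 0.37728.
To 3 decimal places, D = 0.377.

0.377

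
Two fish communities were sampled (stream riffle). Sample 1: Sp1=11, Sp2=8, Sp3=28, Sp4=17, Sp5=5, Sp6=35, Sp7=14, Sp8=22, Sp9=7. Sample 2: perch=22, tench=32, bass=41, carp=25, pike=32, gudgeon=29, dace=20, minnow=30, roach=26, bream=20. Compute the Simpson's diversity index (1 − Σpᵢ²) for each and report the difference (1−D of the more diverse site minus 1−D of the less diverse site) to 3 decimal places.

Sample 1: N=147, proportions 0.07483, 0.05442, 0.19048, 0.11565, 0.03401, 0.2381, 0.09524, 0.14966, 0.04762, giving 1−D = 0.85020 (working shown to 5 dp, full precision carried).
Sample 2: N=277, proportions 0.07942, 0.11552, 0.14801, 0.09025, 0.11552, 0.10469, 0.0722, 0.1083, 0.09386, 0.0722, giving 1−D = 0.89502.
Difference = |0.85020 − 0.89502| = 0.04482, i.e. 0.045 to 3 decimal places.

0.045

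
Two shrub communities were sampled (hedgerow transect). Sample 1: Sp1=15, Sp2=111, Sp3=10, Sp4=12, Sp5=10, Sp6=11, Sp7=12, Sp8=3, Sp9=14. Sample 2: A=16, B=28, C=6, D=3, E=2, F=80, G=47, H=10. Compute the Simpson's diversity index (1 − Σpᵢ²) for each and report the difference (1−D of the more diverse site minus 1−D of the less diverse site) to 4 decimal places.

0.0750

Sample 1: N=198, proportions 0.075758, 0.560606, 0.050505, 0.060606, 0.050505, 0.055556, 0.060606, 0.015152, 0.070707, giving 1−D = 0.659218 (working shown to 6 dp, full precision carried).
Sample 2: N=192, proportions 0.083333, 0.145833, 0.03125, 0.015625, 0.010417, 0.416667, 0.244792, 0.052083, giving 1−D = 0.734212.
Difference = |0.659218 − 0.734212| = 0.074994, i.e. 0.0750 to 4 decimal places.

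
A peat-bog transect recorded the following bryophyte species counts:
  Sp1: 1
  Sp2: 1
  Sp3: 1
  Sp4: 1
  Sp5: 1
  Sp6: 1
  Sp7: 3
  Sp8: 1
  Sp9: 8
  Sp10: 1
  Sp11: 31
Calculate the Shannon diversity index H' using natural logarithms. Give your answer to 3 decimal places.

Total N = 1+1+1+1+1+1+3+1+8+1+31 = 50, so the proportions are 0.02, 0.02, 0.02, 0.02, 0.02, 0.02, 0.06, 0.02, 0.16, 0.02, 0.62 (working shown to 5 dp, full precision carried).
Each pᵢ ln pᵢ term: 0.02×(-3.91202)=-0.07824, 0.02×(-3.91202)=-0.07824, 0.02×(-3.91202)=-0.07824, 0.02×(-3.91202)=-0.07824, 0.02×(-3.91202)=-0.07824, 0.02×(-3.91202)=-0.07824, 0.06×(-2.81341)=-0.16880, 0.02×(-3.91202)=-0.07824, 0.16×(-1.83258)=-0.29321, 0.02×(-3.91202)=-0.07824, 0.62×(-0.47804)=-0.29638.
Sum = -1.38432, so H' = 1.384.

1.384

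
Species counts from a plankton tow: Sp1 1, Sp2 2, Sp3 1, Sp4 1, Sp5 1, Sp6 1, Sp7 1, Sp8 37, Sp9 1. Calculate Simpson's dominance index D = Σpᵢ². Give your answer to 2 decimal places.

0.65

Total N = 1+2+1+1+1+1+1+37+1 = 46, so the proportions are 0.0217, 0.0435, 0.0217, 0.0217, 0.0217, 0.0217, 0.0217, 0.8043, 0.0217 (working shown to 4 dp, full precision carried).
D = 0.0217² + 0.0435² + 0.0217² + 0.0217² + 0.0217² + 0.0217² + 0.0217² + 0.8043² + 0.0217² = 0.0005 + 0.0019 + 0.0005 + 0.0005 + 0.0005 + 0.0005 + 0.0005 + 0.6470 + 0.0005 = 0.6522.
To 2 decimal places, D = 0.65.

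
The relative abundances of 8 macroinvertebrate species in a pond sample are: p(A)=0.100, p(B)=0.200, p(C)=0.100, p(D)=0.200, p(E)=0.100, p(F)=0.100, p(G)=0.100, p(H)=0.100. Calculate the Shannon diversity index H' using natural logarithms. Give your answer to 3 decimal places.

2.025

Each pᵢ ln pᵢ term (working shown to 5 dp, full precision carried): 0.1×(-2.30259)=-0.23026, 0.2×(-1.60944)=-0.32189, 0.1×(-2.30259)=-0.23026, 0.2×(-1.60944)=-0.32189, 0.1×(-2.30259)=-0.23026, 0.1×(-2.30259)=-0.23026, 0.1×(-2.30259)=-0.23026, 0.1×(-2.30259)=-0.23026.
Sum = -2.02533, so H' = 2.025.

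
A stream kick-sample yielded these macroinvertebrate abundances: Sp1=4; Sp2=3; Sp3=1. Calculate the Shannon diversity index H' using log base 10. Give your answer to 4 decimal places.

0.4231

Total N = 4+3+1 = 8, so the proportions are 0.5, 0.375, 0.125 (working shown to 6 dp, full precision carried).
Each pᵢ log₁₀ pᵢ term: 0.5×(-0.301030)=-0.150515, 0.375×(-0.425969)=-0.159738, 0.125×(-0.903090)=-0.112886.
Sum = -0.423140, so H' = 0.4231.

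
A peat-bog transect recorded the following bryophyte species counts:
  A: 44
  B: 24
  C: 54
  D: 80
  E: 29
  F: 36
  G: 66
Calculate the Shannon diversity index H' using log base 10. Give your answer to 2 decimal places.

0.81

Total N = 44+24+54+80+29+36+66 = 333, so the proportions are 0.1321, 0.0721, 0.1622, 0.2402, 0.0871, 0.1081, 0.1982 (working shown to 4 dp, full precision carried).
Each pᵢ log₁₀ pᵢ term: 0.1321×(-0.8790)=-0.1161, 0.0721×(-1.1422)=-0.0823, 0.1622×(-0.7901)=-0.1281, 0.2402×(-0.6194)=-0.1488, 0.0871×(-1.0600)=-0.0923, 0.1081×(-0.9661)=-0.1044, 0.1982×(-0.7029)=-0.1393.
Sum = -0.8115, so H' = 0.81.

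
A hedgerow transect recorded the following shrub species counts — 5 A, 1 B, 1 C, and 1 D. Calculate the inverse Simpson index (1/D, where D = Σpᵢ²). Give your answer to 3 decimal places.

Total N = 5+1+1+1 = 8, so the proportions are 0.625, 0.125, 0.125, 0.125 (working shown to 6 dp, full precision carried).
D = 0.625² + 0.125² + 0.125² + 0.125² = 0.390625 + 0.015625 + 0.015625 + 0.015625 = 0.437500.
So 1/D = 2.28571, i.e. 2.286 to 3 decimal places.

2.286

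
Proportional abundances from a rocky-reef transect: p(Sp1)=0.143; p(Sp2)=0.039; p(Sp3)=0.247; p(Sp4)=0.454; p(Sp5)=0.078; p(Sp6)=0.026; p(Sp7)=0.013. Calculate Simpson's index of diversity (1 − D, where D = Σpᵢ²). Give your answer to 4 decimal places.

0.7040

D = 0.143² + 0.039² + 0.247² + 0.454² + 0.078² + 0.026² + 0.013² = 0.020449 + 0.001521 + 0.061009 + 0.206116 + 0.006084 + 0.000676 + 0.000169 = 0.296024 (working shown to 6 dp, full precision carried).
So 1 − D = 0.703976, i.e. 0.7040 to 4 decimal places.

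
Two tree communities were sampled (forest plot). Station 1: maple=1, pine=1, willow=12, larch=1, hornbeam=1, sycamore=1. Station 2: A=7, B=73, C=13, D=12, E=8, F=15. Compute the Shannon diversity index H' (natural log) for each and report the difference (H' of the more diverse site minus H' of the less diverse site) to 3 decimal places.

0.279

Station 1: N=17, proportions 0.05882, 0.05882, 0.70588, 0.05882, 0.05882, 0.05882, giving H' = 1.07916 (working shown to 5 dp, full precision carried).
Station 2: N=128, proportions 0.05469, 0.57031, 0.10156, 0.09375, 0.0625, 0.11719, giving H' = 1.35793.
Difference = |1.07916 − 1.35793| = 0.27877, i.e. 0.279 to 3 decimal places.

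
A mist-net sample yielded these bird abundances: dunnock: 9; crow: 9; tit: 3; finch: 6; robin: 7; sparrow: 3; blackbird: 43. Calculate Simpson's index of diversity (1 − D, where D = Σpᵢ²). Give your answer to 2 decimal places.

Total N = 9+9+3+6+7+3+43 = 80, so the proportions are 0.1125, 0.1125, 0.0375, 0.075, 0.0875, 0.0375, 0.5375 (working shown to 4 dp, full precision carried).
D = 0.1125² + 0.1125² + 0.0375² + 0.075² + 0.0875² + 0.0375² + 0.5375² = 0.0127 + 0.0127 + 0.0014 + 0.0056 + 0.0077 + 0.0014 + 0.2889 = 0.3303.
So 1 − D = 0.6697, i.e. 0.67 to 2 decimal places.

0.67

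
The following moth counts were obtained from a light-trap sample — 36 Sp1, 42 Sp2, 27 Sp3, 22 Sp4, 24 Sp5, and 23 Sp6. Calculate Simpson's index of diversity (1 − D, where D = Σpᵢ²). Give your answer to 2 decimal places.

0.82

Total N = 36+42+27+22+24+23 = 174, so the proportions are 0.2069, 0.2414, 0.1552, 0.1264, 0.1379, 0.1322 (working shown to 4 dp, full precision carried).
D = 0.2069² + 0.2414² + 0.1552² + 0.1264² + 0.1379² + 0.1322² = 0.0428 + 0.0583 + 0.0241 + 0.0160 + 0.0190 + 0.0175 = 0.1776.
So 1 − D = 0.8224, i.e. 0.82 to 2 decimal places.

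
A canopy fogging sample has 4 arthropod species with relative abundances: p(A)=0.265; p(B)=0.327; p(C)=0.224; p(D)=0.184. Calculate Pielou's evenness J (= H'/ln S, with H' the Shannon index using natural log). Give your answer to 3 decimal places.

H' = −Σ pᵢ ln pᵢ = −((-0.35193) + (-0.36552) + (-0.33513) + (-0.31148)) = 1.36405 (working shown to 5 dp, full precision carried).
With S = 4 species, ln S = 1.38629, so J = 1.36405/1.38629 = 0.98396, i.e. 0.984 to 3 decimal places.

0.984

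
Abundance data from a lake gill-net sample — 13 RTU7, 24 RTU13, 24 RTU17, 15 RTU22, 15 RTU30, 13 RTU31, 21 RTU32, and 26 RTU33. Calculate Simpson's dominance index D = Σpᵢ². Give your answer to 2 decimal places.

Total N = 13+24+24+15+15+13+21+26 = 151, so the proportions are 0.0861, 0.1589, 0.1589, 0.0993, 0.0993, 0.0861, 0.1391, 0.1722 (working shown to 4 dp, full precision carried).
D = 0.0861² + 0.1589² + 0.1589² + 0.0993² + 0.0993² + 0.0861² + 0.1391² + 0.1722² = 0.0074 + 0.0253 + 0.0253 + 0.0099 + 0.0099 + 0.0074 + 0.0193 + 0.0296 = 0.1341.
To 2 decimal places, D = 0.13.

0.13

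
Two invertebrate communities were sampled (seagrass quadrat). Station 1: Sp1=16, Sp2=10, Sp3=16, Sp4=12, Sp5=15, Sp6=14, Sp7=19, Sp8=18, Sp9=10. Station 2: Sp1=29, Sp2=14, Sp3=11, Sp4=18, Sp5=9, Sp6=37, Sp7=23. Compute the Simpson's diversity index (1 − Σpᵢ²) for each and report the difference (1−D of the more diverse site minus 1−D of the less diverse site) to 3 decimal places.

0.058

Station 1: N=130, proportions 0.123077, 0.076923, 0.123077, 0.092308, 0.115385, 0.107692, 0.146154, 0.138462, 0.076923, giving 1−D = 0.883905 (working shown to 6 dp, full precision carried).
Station 2: N=141, proportions 0.205674, 0.099291, 0.078014, 0.12766, 0.06383, 0.262411, 0.163121, giving 1−D = 0.825914.
Difference = |0.883905 − 0.825914| = 0.057991, i.e. 0.058 to 3 decimal places.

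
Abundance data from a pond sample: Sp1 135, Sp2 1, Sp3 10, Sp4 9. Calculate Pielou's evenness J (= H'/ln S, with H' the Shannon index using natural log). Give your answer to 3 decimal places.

0.357

Total N = 135+1+10+9 = 155, so the proportions are 0.87097, 0.00645, 0.06452, 0.05806 (working shown to 5 dp, full precision carried).
H' = −Σ pᵢ ln pᵢ = −((-0.12032) + (-0.03254) + (-0.17683) + (-0.16526)) = 0.49495.
With S = 4 species, ln S = 1.38629, so J = 0.49495/1.38629 = 0.35703, i.e. 0.357 to 3 decimal places.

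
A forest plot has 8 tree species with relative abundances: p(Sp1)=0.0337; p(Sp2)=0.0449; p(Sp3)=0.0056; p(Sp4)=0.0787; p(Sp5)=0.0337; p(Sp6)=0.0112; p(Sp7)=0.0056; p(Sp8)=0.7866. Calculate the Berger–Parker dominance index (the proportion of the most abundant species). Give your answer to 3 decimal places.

The largest proportion is 0.7866, i.e. d = 0.787 to 3 decimal places.

0.787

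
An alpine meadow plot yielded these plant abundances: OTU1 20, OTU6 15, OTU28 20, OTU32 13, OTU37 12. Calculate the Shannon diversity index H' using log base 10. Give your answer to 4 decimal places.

0.6892

Total N = 20+15+20+13+12 = 80, so the proportions are 0.25, 0.1875, 0.25, 0.1625, 0.15 (working shown to 6 dp, full precision carried).
Each pᵢ log₁₀ pᵢ term: 0.25×(-0.602060)=-0.150515, 0.1875×(-0.726999)=-0.136312, 0.25×(-0.602060)=-0.150515, 0.1625×(-0.789147)=-0.128236, 0.15×(-0.823909)=-0.123586.
Sum = -0.689165, so H' = 0.6892.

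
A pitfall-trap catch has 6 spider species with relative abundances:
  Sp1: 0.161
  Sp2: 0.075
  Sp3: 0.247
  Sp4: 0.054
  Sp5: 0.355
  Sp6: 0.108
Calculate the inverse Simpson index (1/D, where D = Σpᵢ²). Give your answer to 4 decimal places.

4.2889

D = 0.161² + 0.075² + 0.247² + 0.054² + 0.355² + 0.108² = 0.02592100 + 0.00562500 + 0.06100900 + 0.00291600 + 0.12602500 + 0.01166400 = 0.23316000 (working shown to 8 dp, full precision carried).
So 1/D = 4.288900, i.e. 4.2889 to 4 decimal places.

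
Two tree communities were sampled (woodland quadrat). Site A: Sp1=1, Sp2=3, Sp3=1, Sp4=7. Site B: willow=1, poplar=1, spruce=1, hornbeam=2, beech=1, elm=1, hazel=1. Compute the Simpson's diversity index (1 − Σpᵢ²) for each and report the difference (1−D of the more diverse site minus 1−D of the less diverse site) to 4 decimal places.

0.2604

Site A: N=12, proportions 0.083333, 0.25, 0.083333, 0.583333, giving 1−D = 0.583333 (working shown to 6 dp, full precision carried).
Site B: N=8, proportions 0.125, 0.125, 0.125, 0.25, 0.125, 0.125, 0.125, giving 1−D = 0.843750.
Difference = |0.583333 − 0.843750| = 0.260417, i.e. 0.2604 to 4 decimal places.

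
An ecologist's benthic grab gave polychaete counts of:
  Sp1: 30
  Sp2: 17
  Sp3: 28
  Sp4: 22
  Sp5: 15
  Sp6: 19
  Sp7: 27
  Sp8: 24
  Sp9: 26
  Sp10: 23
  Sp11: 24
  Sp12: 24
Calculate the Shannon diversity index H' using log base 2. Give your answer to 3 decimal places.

3.560

Total N = 30+17+28+22+15+19+27+24+26+23+24+24 = 279, so the proportions are 0.10753, 0.06093, 0.10036, 0.07885, 0.05376, 0.0681, 0.09677, 0.08602, 0.09319, 0.08244, 0.08602, 0.08602 (working shown to 5 dp, full precision carried).
Each pᵢ log₂ pᵢ term: 0.10753×(-3.21723)=-0.34594, 0.06093×(-4.03666)=-0.24596, 0.10036×(-3.31677)=-0.33287, 0.07885×(-3.66469)=-0.28897, 0.05376×(-4.21723)=-0.22673, 0.0681×(-3.87619)=-0.26397, 0.09677×(-3.36923)=-0.32605, 0.08602×(-3.53916)=-0.30444, 0.09319×(-3.42368)=-0.31905, 0.08244×(-3.60056)=-0.29682, 0.08602×(-3.53916)=-0.30444, 0.08602×(-3.53916)=-0.30444.
Sum = -3.55970, so H' = 3.560.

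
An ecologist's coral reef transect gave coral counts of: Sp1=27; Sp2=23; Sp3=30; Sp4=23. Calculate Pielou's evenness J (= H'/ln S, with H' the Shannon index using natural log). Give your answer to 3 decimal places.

Total N = 27+23+30+23 = 103, so the proportions are 0.26214, 0.2233, 0.29126, 0.2233 (working shown to 5 dp, full precision carried).
H' = −Σ pᵢ ln pᵢ = −((-0.35097) + (-0.33478) + (-0.35928) + (-0.33478)) = 1.37981.
With S = 4 species, ln S = 1.38629, so J = 1.37981/1.38629 = 0.99533, i.e. 0.995 to 3 decimal places.

0.995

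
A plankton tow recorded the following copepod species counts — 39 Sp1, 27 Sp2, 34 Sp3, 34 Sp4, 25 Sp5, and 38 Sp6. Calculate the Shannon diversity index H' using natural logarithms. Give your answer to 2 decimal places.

1.78

Total N = 39+27+34+34+25+38 = 197, so the proportions are 0.198, 0.1371, 0.1726, 0.1726, 0.1269, 0.1929 (working shown to 4 dp, full precision carried).
Each pᵢ ln pᵢ term: 0.198×(-1.6196)=-0.3206, 0.1371×(-1.9874)=-0.2724, 0.1726×(-1.7568)=-0.3032, 0.1726×(-1.7568)=-0.3032, 0.1269×(-2.0643)=-0.2620, 0.1929×(-1.6456)=-0.3174.
Sum = -1.7788, so H' = 1.78.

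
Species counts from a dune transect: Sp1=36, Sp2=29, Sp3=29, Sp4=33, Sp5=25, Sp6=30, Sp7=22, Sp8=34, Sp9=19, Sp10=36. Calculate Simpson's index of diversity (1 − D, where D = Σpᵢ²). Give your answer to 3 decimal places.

Total N = 36+29+29+33+25+30+22+34+19+36 = 293, so the proportions are 0.12287, 0.09898, 0.09898, 0.11263, 0.08532, 0.10239, 0.07509, 0.11604, 0.06485, 0.12287 (working shown to 5 dp, full precision carried).
D = 0.12287² + 0.09898² + 0.09898² + 0.11263² + 0.08532² + 0.10239² + 0.07509² + 0.11604² + 0.06485² + 0.12287² = 0.01510 + 0.00980 + 0.00980 + 0.01269 + 0.00728 + 0.01048 + 0.00564 + 0.01347 + 0.00421 + 0.01510 = 0.10354.
So 1 − D = 0.89646, i.e. 0.896 to 3 decimal places.

0.896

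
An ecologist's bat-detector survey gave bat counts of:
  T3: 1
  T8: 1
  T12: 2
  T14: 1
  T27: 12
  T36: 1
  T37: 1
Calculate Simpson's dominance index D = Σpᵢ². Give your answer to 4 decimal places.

0.4238

Total N = 1+1+2+1+12+1+1 = 19, so the proportions are 0.052632, 0.052632, 0.105263, 0.052632, 0.631579, 0.052632, 0.052632 (working shown to 6 dp, full precision carried).
D = 0.052632² + 0.052632² + 0.105263² + 0.052632² + 0.631579² + 0.052632² + 0.052632² = 0.002770 + 0.002770 + 0.011080 + 0.002770 + 0.398892 + 0.002770 + 0.002770 = 0.423823.
To 4 decimal places, D = 0.4238.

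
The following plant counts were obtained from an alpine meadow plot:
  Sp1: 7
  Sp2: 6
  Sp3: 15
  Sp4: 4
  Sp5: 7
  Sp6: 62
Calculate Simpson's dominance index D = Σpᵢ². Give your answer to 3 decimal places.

Total N = 7+6+15+4+7+62 = 101, so the proportions are 0.06931, 0.05941, 0.14851, 0.0396, 0.06931, 0.61386 (working shown to 5 dp, full precision carried).
D = 0.06931² + 0.05941² + 0.14851² + 0.0396² + 0.06931² + 0.61386² = 0.00480 + 0.00353 + 0.02206 + 0.00157 + 0.00480 + 0.37683 = 0.41359.
To 3 decimal places, D = 0.414.

0.414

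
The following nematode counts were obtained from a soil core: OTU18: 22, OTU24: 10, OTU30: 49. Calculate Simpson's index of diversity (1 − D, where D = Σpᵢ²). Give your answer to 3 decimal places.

0.545

Total N = 22+10+49 = 81, so the proportions are 0.2716, 0.12346, 0.60494 (working shown to 5 dp, full precision carried).
D = 0.2716² + 0.12346² + 0.60494² = 0.07377 + 0.01524 + 0.36595 = 0.45496.
So 1 − D = 0.54504, i.e. 0.545 to 3 decimal places.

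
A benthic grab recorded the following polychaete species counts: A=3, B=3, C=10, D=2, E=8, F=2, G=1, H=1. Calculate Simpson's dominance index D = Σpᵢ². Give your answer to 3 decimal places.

0.213

Total N = 3+3+10+2+8+2+1+1 = 30, so the proportions are 0.1, 0.1, 0.33333, 0.06667, 0.26667, 0.06667, 0.03333, 0.03333 (working shown to 5 dp, full precision carried).
D = 0.1² + 0.1² + 0.33333² + 0.06667² + 0.26667² + 0.06667² + 0.03333² + 0.03333² = 0.01000 + 0.01000 + 0.11111 + 0.00444 + 0.07111 + 0.00444 + 0.00111 + 0.00111 = 0.21333.
To 3 decimal places, D = 0.213.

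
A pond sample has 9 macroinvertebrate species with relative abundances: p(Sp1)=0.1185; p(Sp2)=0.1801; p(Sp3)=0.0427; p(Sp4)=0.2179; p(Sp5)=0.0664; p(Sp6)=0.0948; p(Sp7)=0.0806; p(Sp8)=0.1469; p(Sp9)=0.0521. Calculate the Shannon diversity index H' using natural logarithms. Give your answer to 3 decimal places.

2.070

Each pᵢ ln pᵢ term (working shown to 5 dp, full precision carried): 0.1185×(-2.13284)=-0.25274, 0.1801×(-1.71424)=-0.30874, 0.0427×(-3.15356)=-0.13466, 0.2179×(-1.52372)=-0.33202, 0.0664×(-2.71206)=-0.18008, 0.0948×(-2.35599)=-0.22335, 0.0806×(-2.51826)=-0.20297, 0.1469×(-1.91800)=-0.28175, 0.0521×(-2.95459)=-0.15393.
Sum = -2.07024, so H' = 2.070.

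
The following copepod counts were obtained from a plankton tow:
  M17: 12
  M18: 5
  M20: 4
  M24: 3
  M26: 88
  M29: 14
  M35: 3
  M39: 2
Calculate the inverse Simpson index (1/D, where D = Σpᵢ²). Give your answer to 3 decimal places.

Total N = 12+5+4+3+88+14+3+2 = 131, so the proportions are 0.091603, 0.038168, 0.030534, 0.022901, 0.671756, 0.10687, 0.022901, 0.015267 (working shown to 6 dp, full precision carried).
D = 0.091603² + 0.038168² + 0.030534² + 0.022901² + 0.671756² + 0.10687² + 0.022901² + 0.015267² = 0.008391 + 0.001457 + 0.000932 + 0.000524 + 0.451256 + 0.011421 + 0.000524 + 0.000233 = 0.474739.
So 1/D = 2.10642, i.e. 2.106 to 3 decimal places.

2.106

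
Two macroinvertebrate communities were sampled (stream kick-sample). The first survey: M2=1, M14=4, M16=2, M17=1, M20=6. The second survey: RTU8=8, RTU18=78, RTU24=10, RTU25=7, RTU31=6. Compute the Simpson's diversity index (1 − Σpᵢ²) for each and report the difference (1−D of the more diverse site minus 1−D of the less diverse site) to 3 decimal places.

The first survey: N=14, proportions 0.07143, 0.28571, 0.14286, 0.07143, 0.42857, giving 1−D = 0.70408 (working shown to 5 dp, full precision carried).
The second survey: N=109, proportions 0.07339, 0.7156, 0.09174, 0.06422, 0.05505, giving 1−D = 0.46696.
Difference = |0.70408 − 0.46696| = 0.23712, i.e. 0.237 to 3 decimal places.

0.237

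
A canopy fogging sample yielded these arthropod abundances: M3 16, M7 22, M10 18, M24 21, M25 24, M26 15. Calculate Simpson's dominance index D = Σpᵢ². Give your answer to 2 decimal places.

Total N = 16+22+18+21+24+15 = 116, so the proportions are 0.1379, 0.1897, 0.1552, 0.181, 0.2069, 0.1293 (working shown to 4 dp, full precision carried).
D = 0.1379² + 0.1897² + 0.1552² + 0.181² + 0.2069² + 0.1293² = 0.0190 + 0.0360 + 0.0241 + 0.0328 + 0.0428 + 0.0167 = 0.1714.
To 2 decimal places, D = 0.17.

0.17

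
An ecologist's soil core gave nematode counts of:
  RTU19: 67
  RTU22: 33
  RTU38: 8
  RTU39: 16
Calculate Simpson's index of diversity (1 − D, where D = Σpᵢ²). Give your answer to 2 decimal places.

0.62

Total N = 67+33+8+16 = 124, so the proportions are 0.5403, 0.2661, 0.0645, 0.129 (working shown to 4 dp, full precision carried).
D = 0.5403² + 0.2661² + 0.0645² + 0.129² = 0.2919 + 0.0708 + 0.0042 + 0.0166 = 0.3836.
So 1 − D = 0.6164, i.e. 0.62 to 2 decimal places.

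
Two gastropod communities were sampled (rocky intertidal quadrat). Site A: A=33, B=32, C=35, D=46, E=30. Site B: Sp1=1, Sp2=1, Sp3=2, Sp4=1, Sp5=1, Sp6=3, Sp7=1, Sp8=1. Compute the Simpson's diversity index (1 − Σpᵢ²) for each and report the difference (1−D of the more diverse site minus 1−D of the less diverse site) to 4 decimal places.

0.0481

Site A: N=176, proportions 0.1875, 0.181818, 0.198864, 0.261364, 0.170455, giving 1−D = 0.794873 (working shown to 6 dp, full precision carried).
Site B: N=11, proportions 0.090909, 0.090909, 0.181818, 0.090909, 0.090909, 0.272727, 0.090909, 0.090909, giving 1−D = 0.842975.
Difference = |0.794873 − 0.842975| = 0.048102, i.e. 0.0481 to 4 decimal places.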